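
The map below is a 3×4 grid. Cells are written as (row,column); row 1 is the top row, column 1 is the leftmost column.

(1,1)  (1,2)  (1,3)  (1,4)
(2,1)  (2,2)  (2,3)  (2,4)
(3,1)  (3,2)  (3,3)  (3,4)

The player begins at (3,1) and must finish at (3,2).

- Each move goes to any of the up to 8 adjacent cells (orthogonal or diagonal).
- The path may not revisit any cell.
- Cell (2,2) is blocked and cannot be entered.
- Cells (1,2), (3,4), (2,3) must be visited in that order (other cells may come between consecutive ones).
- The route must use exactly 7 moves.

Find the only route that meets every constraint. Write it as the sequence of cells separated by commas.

The waypoints must appear in the order (1,2), (3,4), (2,3), with no cell reused.
Route from (3,1): up to (2,1), up-right to (1,2), right to (1,3), down-right to (2,4), down to (3,4), up-left to (2,3), down-left to (3,2) — 7 moves in all.
Check: order respected ((1,2) at step 2, (3,4) at step 5, (2,3) at step 6); 7 moves as required.

(3,1), (2,1), (1,2), (1,3), (2,4), (3,4), (2,3), (3,2)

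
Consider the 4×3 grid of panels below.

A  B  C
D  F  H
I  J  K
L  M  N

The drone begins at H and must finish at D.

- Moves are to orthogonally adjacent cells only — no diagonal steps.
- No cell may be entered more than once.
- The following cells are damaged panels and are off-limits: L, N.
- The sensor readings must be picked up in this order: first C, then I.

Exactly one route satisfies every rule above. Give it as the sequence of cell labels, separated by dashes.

The waypoints must appear in the order C, I, with no cell reused.
Route from H: up to C, left to B, 2× down (reaching J), left to I, up to D — 6 moves in all.
Check: order respected (C at step 1, I at step 5).

H - C - B - F - J - I - D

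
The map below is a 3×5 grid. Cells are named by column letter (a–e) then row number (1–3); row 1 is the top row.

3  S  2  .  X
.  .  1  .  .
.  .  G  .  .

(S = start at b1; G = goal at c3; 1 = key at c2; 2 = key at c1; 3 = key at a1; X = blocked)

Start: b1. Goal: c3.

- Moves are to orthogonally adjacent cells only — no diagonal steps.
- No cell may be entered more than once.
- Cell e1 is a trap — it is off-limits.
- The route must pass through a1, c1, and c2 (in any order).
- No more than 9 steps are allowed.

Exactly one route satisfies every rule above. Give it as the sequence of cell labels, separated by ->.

b1 -> a1 -> a2 -> b2 -> c2 -> c1 -> d1 -> d2 -> d3 -> c3

The 9-move cap with required stops at a1, c1, c2 leaves no slack for detours.
Route from b1: left 1 to a1, down 1 to a2, right 2 to c2, up 1 to c1, right 1 to d1, down 2 to d3, left 1 to c3 — 9 moves in all.
Check: all required cells visited; 9 ≤ 9 moves.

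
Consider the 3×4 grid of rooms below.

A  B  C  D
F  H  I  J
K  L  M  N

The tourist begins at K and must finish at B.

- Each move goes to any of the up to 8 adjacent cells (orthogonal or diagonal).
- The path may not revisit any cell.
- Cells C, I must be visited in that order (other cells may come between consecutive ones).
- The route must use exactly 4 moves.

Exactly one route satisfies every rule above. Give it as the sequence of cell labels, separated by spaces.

K H C I B

The waypoints must appear in the order C, I, with no cell reused.
Route from K: 2× up-right (reaching C), down to I, up-left to B — 4 moves in all.
Check: order respected (C at step 2, I at step 3); 4 moves as required.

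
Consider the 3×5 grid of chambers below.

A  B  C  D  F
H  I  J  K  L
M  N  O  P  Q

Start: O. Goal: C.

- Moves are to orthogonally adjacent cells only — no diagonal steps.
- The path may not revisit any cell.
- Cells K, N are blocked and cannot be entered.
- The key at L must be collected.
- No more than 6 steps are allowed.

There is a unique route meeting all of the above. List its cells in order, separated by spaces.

Any route must reach L and still end at C within 6 moves, so the order of the required stops is forced.
Route from O: right 2 to Q, up 2 to F, left 2 to C — 6 moves in all.
Check: all required cells visited; 6 ≤ 6 moves.

O P Q L F D C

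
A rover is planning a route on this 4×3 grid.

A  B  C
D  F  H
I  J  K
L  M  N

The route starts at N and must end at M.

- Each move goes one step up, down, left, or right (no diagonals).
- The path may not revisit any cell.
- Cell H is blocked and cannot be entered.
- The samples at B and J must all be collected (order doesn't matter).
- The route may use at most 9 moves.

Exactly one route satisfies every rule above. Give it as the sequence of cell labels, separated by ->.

N -> K -> J -> F -> B -> A -> D -> I -> L -> M

The budget equals the shortest possible length, so every move has to be on a shortest route through the required cells.
Route from N: up 1 to K, left 1 to J, up 2 to B, left 1 to A, down 3 to L, right 1 to M — 9 moves in all.
Check: all required cells visited; 9 ≤ 9 moves.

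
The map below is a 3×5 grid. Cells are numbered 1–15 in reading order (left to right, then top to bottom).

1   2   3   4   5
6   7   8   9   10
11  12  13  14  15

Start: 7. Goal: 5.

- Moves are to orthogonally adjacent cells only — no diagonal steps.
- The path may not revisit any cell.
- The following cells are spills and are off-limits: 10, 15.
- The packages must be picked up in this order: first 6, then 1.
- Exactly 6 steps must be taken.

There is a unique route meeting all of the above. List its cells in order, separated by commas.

The waypoints must appear in the order 6, 1, with no cell reused.
Route from 7: left to 6, up to 1, 4× right (reaching 5) — 6 moves in all.
Check: order respected (6 at step 1, 1 at step 2); 6 moves as required.

7, 6, 1, 2, 3, 4, 5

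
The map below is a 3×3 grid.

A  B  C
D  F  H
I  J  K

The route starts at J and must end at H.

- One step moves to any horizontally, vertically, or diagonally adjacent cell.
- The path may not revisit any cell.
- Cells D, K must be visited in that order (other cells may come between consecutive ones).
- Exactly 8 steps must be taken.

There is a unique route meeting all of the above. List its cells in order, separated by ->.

J -> I -> D -> A -> B -> C -> F -> K -> H

The waypoints must appear in the order D, K, with no cell reused.
Route from J: left 1 to I, up 2 to A, right 2 to C, down-left 1 to F, down-right 1 to K, up 1 to H — 8 moves in all.
Check: order respected (D at step 2, K at step 7); 8 moves as required.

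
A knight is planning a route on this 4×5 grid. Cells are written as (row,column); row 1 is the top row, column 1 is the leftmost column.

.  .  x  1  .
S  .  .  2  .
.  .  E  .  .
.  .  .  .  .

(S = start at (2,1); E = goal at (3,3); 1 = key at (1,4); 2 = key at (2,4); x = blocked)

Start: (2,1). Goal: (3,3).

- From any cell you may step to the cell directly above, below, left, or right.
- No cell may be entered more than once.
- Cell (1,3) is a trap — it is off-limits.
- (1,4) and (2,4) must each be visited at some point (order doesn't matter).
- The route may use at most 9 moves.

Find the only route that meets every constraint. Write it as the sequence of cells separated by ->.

The budget equals the shortest possible length, so every move has to be on a shortest route through the required cells.
Route from (2,1): right 3 to (2,4), up 1 to (1,4), right 1 to (1,5), down 2 to (3,5), left 2 to (3,3) — 9 moves in all.
Check: all required cells visited; 9 ≤ 9 moves.

(2,1) -> (2,2) -> (2,3) -> (2,4) -> (1,4) -> (1,5) -> (2,5) -> (3,5) -> (3,4) -> (3,3)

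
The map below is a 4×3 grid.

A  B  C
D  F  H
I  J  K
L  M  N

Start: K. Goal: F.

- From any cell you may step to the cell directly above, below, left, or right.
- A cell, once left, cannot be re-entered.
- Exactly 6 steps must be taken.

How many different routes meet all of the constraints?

6

Need simple routes of exactly 6 moves from K to F (Manhattan distance 2, so 2 moves are spent on a detour and 2 undoing it).
Enumerating: K H C B A D F | K N M J I D F | K N M L I D F | K N M L I J F | K J M L I D F | K J I D A B F.
That gives 6 routes.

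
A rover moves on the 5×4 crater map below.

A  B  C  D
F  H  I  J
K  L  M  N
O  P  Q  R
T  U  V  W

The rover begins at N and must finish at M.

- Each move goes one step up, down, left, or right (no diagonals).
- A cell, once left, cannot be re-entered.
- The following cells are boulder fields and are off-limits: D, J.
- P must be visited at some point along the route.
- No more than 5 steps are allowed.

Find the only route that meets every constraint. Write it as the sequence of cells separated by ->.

N -> R -> Q -> P -> L -> M

Any route must reach P and still end at M within 5 moves, so the order of the required stops is forced.
Route from N: down 1 to R, left 2 to P, up 1 to L, right 1 to M — 5 moves in all.
Check: all required cells visited; 5 ≤ 5 moves.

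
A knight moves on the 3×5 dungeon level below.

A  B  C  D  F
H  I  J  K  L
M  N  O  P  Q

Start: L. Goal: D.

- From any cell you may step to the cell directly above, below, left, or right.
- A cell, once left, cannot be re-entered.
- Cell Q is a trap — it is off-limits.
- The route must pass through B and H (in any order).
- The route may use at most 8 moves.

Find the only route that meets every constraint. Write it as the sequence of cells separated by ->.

The 8-move cap with required stops at B, H leaves no slack for detours.
Route from L: left 4 to H, up 1 to A, right 3 to D — 8 moves in all.
Check: all required cells visited; 8 ≤ 8 moves.

L -> K -> J -> I -> H -> A -> B -> C -> D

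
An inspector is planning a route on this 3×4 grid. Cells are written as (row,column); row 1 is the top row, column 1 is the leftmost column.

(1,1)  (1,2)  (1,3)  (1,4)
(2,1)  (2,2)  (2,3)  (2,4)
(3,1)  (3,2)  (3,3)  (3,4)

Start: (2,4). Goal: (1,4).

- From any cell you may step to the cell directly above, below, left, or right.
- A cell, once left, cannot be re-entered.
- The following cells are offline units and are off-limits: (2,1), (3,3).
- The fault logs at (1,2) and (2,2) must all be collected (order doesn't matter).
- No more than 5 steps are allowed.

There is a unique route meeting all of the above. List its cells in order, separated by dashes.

Any route must reach (1,2) and (2,2) and still end at (1,4) within 5 moves, so the order of the required stops is forced.
Route from (2,4): left 2 to (2,2), up 1 to (1,2), right 2 to (1,4) — 5 moves in all.
Check: all required cells visited; 5 ≤ 5 moves.

(2,4) - (2,3) - (2,2) - (1,2) - (1,3) - (1,4)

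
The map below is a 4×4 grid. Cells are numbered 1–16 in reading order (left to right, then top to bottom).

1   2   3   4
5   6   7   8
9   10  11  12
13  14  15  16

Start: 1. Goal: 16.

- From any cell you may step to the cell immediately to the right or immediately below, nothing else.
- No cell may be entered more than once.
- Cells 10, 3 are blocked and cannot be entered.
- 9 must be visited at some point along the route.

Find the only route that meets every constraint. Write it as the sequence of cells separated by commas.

Moves only go right or down, so the column and row indices never decrease.
Route from 1: down 3 to 13, right 3 to 16 — 6 moves in all.
Check: all required cells visited.

1, 5, 9, 13, 14, 15, 16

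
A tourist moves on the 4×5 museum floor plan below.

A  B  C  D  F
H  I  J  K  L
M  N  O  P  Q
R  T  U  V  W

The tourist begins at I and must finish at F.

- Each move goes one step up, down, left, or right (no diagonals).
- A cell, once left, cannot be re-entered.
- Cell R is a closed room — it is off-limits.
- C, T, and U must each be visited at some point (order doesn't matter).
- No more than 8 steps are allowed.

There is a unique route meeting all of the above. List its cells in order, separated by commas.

I, N, T, U, O, J, C, D, F

The 8-move cap with required stops at C, T, U leaves no slack for detours.
Route from I: 2× down (reaching T), right to U, 3× up (reaching C), 2× right (reaching F) — 8 moves in all.
Check: all required cells visited; 8 ≤ 8 moves.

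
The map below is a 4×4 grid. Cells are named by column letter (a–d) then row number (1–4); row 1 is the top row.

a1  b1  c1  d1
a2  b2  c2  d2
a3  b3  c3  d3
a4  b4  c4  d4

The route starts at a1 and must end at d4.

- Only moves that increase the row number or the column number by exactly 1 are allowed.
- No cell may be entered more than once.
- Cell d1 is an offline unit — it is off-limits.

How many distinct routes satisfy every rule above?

19

A right/down-only route from a1 to d4 makes exactly 3 down-moves and 3 right-moves in some order.
With no other constraints that would be C(6,3) = 20 routes.
Subtract routes through each blocked cell (inclusion–exclusion for overlaps): − through d1: 1 → 19.
That gives 19 routes.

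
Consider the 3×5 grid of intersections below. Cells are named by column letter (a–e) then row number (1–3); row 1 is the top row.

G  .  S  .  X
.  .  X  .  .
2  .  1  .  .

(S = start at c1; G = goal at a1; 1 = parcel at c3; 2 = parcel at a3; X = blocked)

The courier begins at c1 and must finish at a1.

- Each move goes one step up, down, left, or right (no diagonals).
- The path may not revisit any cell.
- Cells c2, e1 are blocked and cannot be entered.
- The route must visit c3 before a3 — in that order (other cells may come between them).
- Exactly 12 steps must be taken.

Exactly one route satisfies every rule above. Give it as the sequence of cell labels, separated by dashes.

The waypoints must appear in the order c3, a3, with no cell reused.
Route from c1: right to d1, down to d2, right to e2, down to e3, 4× left (reaching a3), up to a2, right to b2, up to b1, left to a1 — 12 moves in all.
Check: order respected (1 at step 6, 2 at step 8); 12 moves as required.

c1 - d1 - d2 - e2 - e3 - d3 - c3 - b3 - a3 - a2 - b2 - b1 - a1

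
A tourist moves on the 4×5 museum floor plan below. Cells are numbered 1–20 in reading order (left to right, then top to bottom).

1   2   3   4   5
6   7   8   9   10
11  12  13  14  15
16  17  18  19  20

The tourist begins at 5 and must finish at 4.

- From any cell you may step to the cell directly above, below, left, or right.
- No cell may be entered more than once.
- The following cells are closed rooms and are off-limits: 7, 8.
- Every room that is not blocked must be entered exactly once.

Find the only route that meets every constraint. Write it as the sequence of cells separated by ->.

Need to visit all 18 open cells exactly once, starting at 5 and ending at 4.
Route from 5: down 1 to 10, left 1 to 9, down 1 to 14, right 1 to 15, down 1 to 20, left 2 to 18, up 1 to 13, left 1 to 12, down 1 to 17, left 1 to 16, up 3 to 1, right 3 to 4 — 17 moves in all.
Check: all 18 open cells covered.

5 -> 10 -> 9 -> 14 -> 15 -> 20 -> 19 -> 18 -> 13 -> 12 -> 17 -> 16 -> 11 -> 6 -> 1 -> 2 -> 3 -> 4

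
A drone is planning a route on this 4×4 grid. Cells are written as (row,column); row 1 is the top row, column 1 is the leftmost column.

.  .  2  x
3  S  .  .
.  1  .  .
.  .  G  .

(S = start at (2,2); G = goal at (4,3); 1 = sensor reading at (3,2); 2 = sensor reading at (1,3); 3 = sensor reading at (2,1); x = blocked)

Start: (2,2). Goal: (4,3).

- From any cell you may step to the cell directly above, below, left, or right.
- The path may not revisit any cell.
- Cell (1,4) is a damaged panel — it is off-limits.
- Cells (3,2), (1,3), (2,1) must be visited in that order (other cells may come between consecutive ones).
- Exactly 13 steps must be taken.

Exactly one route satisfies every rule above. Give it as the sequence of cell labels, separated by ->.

The waypoints must appear in the order (3,2), (1,3), (2,1), with no cell reused.
Route from (2,2): down 1 to (3,2), right 2 to (3,4), up 1 to (2,4), left 1 to (2,3), up 1 to (1,3), left 2 to (1,1), down 3 to (4,1), right 2 to (4,3) — 13 moves in all.
Check: order respected (1 at step 1, 2 at step 6, 3 at step 9); 13 moves as required.

(2,2) -> (3,2) -> (3,3) -> (3,4) -> (2,4) -> (2,3) -> (1,3) -> (1,2) -> (1,1) -> (2,1) -> (3,1) -> (4,1) -> (4,2) -> (4,3)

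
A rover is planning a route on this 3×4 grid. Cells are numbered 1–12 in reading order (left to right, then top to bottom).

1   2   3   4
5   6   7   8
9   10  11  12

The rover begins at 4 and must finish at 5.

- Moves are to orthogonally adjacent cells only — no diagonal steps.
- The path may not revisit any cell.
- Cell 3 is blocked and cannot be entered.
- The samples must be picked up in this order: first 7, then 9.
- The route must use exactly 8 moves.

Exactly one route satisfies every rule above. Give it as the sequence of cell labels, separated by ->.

The waypoints must appear in the order 7, 9, with no cell reused.
Route from 4: down 2 to 12, left 1 to 11, up 1 to 7, left 1 to 6, down 1 to 10, left 1 to 9, up 1 to 5 — 8 moves in all.
Check: order respected (7 at step 4, 9 at step 7); 8 moves as required.

4 -> 8 -> 12 -> 11 -> 7 -> 6 -> 10 -> 9 -> 5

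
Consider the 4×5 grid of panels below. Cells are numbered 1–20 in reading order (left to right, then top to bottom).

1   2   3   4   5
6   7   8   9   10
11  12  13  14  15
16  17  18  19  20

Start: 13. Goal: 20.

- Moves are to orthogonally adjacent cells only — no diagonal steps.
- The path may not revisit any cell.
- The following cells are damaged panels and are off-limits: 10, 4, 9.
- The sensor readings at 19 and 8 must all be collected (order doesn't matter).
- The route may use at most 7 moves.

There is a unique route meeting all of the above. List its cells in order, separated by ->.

13 -> 8 -> 7 -> 12 -> 17 -> 18 -> 19 -> 20

The 7-move cap with required stops at 19, 8 leaves no slack for detours.
Route from 13: up to 8, left to 7, 2× down (reaching 17), 3× right (reaching 20) — 7 moves in all.
Check: all required cells visited; 7 ≤ 7 moves.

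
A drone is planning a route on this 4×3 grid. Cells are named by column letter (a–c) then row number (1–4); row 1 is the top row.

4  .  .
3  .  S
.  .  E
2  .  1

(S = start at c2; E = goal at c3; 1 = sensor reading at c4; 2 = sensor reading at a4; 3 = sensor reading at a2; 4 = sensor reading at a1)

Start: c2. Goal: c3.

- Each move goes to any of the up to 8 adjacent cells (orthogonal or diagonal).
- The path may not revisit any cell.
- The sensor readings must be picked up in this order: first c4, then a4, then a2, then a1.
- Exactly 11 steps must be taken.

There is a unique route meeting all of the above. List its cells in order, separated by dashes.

The waypoints must appear in the order c4, a4, a2, a1, with no cell reused.
Route from c2: down-left 1 to b3, down-right 1 to c4, left 2 to a4, up 3 to a1, right 2 to c1, down-left 1 to b2, down-right 1 to c3 — 11 moves in all.
Check: order respected (1 at step 2, 2 at step 4, 3 at step 6, 4 at step 7); 11 moves as required.

c2 - b3 - c4 - b4 - a4 - a3 - a2 - a1 - b1 - c1 - b2 - c3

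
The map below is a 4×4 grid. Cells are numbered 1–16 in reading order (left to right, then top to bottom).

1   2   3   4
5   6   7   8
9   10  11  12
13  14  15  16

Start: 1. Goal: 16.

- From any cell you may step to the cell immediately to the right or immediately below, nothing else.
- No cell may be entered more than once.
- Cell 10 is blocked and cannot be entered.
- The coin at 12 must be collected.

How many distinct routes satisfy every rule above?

A right/down-only route from 1 to 16 makes exactly 3 down-moves and 3 right-moves in some order.
With no other constraints that would be C(6,3) = 20 routes.
Split at 12 and multiply the segment counts (each segment already excludes blocked cells): 1→12: 7; 12→16: 1; product = 7.
That gives 7 routes.

7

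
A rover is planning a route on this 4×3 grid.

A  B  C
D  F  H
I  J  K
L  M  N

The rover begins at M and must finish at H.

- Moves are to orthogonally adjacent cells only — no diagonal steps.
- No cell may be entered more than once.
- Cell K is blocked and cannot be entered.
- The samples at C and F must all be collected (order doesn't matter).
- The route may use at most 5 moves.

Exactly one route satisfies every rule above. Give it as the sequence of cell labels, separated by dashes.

M - J - F - B - C - H

The budget equals the shortest possible length, so every move has to be on a shortest route through the required cells.
Route from M: up 3 to B, right 1 to C, down 1 to H — 5 moves in all.
Check: all required cells visited; 5 ≤ 5 moves.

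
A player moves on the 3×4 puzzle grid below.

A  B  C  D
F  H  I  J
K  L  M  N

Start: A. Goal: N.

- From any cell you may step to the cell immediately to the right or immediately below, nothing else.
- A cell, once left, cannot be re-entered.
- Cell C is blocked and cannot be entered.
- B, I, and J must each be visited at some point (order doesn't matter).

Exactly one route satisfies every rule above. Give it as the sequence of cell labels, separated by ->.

Moves only go right or down, so the column and row indices never decrease.
Route from A: right to B, down to H, 2× right (reaching J), down to N — 5 moves in all.
Check: all required cells visited.

A -> B -> H -> I -> J -> N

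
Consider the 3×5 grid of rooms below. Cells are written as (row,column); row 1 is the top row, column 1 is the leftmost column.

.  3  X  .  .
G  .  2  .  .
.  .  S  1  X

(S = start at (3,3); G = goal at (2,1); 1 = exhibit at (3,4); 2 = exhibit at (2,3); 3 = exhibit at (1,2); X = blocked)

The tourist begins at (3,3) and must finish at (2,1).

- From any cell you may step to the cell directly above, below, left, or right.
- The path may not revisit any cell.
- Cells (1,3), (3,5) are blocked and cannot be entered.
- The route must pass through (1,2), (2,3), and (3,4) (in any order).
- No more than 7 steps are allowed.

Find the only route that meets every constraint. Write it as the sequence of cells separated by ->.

(3,3) -> (3,4) -> (2,4) -> (2,3) -> (2,2) -> (1,2) -> (1,1) -> (2,1)

The 7-move cap with required stops at (1,2), (2,3), (3,4) leaves no slack for detours.
Route from (3,3): right 1 to (3,4), up 1 to (2,4), left 2 to (2,2), up 1 to (1,2), left 1 to (1,1), down 1 to (2,1) — 7 moves in all.
Check: all required cells visited; 7 ≤ 7 moves.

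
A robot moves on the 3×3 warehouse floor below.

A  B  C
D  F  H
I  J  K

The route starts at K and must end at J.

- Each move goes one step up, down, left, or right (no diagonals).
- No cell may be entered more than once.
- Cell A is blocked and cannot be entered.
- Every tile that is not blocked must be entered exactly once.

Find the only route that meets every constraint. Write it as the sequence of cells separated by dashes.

Need to visit all 8 open cells exactly once, starting at K and ending at J.
Cell C has only two open neighbours (H and B), so the path must pass straight through it: one of those is the cell it's entered from and the other is where it exits.
Route from K: up 2 to C, left 1 to B, down 1 to F, left 1 to D, down 1 to I, right 1 to J — 7 moves in all.
Check: all 8 open cells covered.

K - H - C - B - F - D - I - J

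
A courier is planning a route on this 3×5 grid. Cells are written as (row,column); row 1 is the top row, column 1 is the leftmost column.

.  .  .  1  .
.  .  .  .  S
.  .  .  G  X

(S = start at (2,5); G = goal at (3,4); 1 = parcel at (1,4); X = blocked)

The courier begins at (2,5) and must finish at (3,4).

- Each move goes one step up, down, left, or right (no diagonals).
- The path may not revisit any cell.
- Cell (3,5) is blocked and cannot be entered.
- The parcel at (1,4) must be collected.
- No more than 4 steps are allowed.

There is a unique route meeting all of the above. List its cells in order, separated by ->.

(2,5) -> (1,5) -> (1,4) -> (2,4) -> (3,4)

Any route must reach (1,4) and still end at (3,4) within 4 moves, so the order of the required stops is forced.
Route from (2,5): up 1 to (1,5), left 1 to (1,4), down 2 to (3,4) — 4 moves in all.
Check: all required cells visited; 4 ≤ 4 moves.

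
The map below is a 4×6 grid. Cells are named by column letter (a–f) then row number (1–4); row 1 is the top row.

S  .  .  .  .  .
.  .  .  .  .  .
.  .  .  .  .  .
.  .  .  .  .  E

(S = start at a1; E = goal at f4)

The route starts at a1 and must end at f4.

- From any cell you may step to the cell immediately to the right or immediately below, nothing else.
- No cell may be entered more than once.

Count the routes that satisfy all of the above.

56

A right/down-only route from a1 to f4 makes exactly 3 down-moves and 5 right-moves in some order.
With no other constraints that would be C(8,3) = 56 routes.
That gives 56 routes.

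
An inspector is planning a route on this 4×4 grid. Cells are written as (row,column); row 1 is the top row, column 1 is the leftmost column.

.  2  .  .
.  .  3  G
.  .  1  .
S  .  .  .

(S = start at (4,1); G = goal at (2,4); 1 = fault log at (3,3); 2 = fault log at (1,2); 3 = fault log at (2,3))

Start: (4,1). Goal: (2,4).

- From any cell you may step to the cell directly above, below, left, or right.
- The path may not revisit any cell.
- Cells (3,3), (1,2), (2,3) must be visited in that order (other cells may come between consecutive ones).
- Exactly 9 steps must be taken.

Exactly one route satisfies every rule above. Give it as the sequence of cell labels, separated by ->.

(4,1) -> (4,2) -> (4,3) -> (3,3) -> (3,2) -> (2,2) -> (1,2) -> (1,3) -> (2,3) -> (2,4)

The waypoints must appear in the order (3,3), (1,2), (2,3), with no cell reused.
Route from (4,1): 2× right (reaching (4,3)), up to (3,3), left to (3,2), 2× up (reaching (1,2)), right to (1,3), down to (2,3), right to (2,4) — 9 moves in all.
Check: order respected (1 at step 3, 2 at step 6, 3 at step 8); 9 moves as required.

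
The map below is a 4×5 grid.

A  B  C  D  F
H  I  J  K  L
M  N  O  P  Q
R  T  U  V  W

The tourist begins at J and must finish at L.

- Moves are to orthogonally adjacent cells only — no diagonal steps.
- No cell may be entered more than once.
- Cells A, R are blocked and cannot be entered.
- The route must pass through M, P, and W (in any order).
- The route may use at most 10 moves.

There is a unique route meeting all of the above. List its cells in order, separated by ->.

J -> I -> H -> M -> N -> O -> P -> V -> W -> Q -> L

The budget equals the shortest possible length, so every move has to be on a shortest route through the required cells.
Route from J: left 2 to H, down 1 to M, right 3 to P, down 1 to V, right 1 to W, up 2 to L — 10 moves in all.
Check: all required cells visited; 10 ≤ 10 moves.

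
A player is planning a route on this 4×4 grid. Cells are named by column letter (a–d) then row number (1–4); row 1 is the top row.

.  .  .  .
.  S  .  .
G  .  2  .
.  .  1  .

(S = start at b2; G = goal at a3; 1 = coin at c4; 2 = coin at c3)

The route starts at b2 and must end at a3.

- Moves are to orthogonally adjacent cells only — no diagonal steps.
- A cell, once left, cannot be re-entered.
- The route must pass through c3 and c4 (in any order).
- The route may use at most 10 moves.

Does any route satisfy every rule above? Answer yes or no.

One route that works: b2 → b3 → c3 → c4 → b4 → a4 → a3.

yes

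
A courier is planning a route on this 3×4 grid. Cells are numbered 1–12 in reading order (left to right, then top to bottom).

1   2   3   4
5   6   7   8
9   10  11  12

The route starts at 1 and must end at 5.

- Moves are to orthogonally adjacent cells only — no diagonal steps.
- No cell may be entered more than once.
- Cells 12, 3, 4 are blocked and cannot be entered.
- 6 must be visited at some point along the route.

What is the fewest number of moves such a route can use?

3

Any route passes through 6 somewhere between 1 and 5. Summing Manhattan distances along the two legs (1 → 6 → 5) gives a lower bound of 2 + 1 = 3 moves.
A route of 3 moves achieves this: 1 → 2 → 6 → 5.
Since 3 matches the lower bound, it is optimal.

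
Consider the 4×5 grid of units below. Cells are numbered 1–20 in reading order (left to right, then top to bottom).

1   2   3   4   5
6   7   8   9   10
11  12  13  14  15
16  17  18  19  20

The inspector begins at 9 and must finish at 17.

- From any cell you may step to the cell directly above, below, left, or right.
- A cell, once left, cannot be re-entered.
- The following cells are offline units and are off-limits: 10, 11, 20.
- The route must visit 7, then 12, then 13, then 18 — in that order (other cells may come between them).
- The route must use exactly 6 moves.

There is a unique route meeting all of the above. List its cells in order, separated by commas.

9, 8, 7, 12, 13, 18, 17

The waypoints must appear in the order 7, 12, 13, 18, with no cell reused.
Route from 9: left 2 to 7, down 1 to 12, right 1 to 13, down 1 to 18, left 1 to 17 — 6 moves in all.
Check: order respected (7 at step 2, 12 at step 3, 13 at step 4, 18 at step 5); 6 moves as required.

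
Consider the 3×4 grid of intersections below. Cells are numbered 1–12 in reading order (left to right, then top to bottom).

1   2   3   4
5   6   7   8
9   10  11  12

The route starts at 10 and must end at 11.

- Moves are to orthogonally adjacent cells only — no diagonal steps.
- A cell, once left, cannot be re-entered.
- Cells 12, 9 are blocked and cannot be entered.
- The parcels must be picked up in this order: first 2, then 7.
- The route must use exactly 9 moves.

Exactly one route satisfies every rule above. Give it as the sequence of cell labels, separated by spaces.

10 6 5 1 2 3 4 8 7 11

The waypoints must appear in the order 2, 7, with no cell reused.
Route from 10: up to 6, left to 5, up to 1, 3× right (reaching 4), down to 8, left to 7, down to 11 — 9 moves in all.
Check: order respected (2 at step 4, 7 at step 8); 9 moves as required.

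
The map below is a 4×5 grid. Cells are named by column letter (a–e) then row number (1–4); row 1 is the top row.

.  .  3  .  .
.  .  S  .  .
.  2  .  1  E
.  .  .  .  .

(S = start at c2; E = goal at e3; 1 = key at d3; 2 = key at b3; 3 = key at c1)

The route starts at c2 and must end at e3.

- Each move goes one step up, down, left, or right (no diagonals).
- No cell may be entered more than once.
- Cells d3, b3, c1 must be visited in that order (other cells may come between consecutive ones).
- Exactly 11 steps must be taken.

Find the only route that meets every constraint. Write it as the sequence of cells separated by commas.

The waypoints must appear in the order d3, b3, c1, with no cell reused.
Route from c2: right 1 to d2, down 1 to d3, left 2 to b3, up 2 to b1, right 3 to e1, down 2 to e3 — 11 moves in all.
Check: order respected (1 at step 2, 2 at step 4, 3 at step 7); 11 moves as required.

c2, d2, d3, c3, b3, b2, b1, c1, d1, e1, e2, e3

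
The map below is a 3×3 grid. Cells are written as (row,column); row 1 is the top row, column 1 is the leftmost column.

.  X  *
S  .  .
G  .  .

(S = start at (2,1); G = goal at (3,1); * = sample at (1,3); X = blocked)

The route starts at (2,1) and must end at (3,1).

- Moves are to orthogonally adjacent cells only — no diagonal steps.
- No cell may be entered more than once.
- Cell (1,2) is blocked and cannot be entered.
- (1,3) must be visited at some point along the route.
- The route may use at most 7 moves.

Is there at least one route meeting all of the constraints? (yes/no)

no

(1,3) must be visited but has only one open neighbour ((2,3)), and it is neither the start nor the goal — the route would have to enter and leave through (2,3), re-entering it.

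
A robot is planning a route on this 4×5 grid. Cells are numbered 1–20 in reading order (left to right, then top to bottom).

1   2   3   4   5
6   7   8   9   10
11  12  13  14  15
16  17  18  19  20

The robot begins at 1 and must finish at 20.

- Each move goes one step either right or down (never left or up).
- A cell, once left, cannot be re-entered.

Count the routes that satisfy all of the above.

A right/down-only route from 1 to 20 makes exactly 3 down-moves and 4 right-moves in some order.
With no other constraints that would be C(7,3) = 35 routes.
That gives 35 routes.

35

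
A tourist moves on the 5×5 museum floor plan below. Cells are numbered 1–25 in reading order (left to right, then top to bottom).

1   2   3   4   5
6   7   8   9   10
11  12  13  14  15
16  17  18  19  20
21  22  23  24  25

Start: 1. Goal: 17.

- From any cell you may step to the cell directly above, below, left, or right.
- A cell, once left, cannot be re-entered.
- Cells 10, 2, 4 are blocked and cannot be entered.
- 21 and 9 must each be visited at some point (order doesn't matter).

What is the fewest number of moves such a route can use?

12

Any route passes through 21 and 9 in some order between 1 and 17. Summing Manhattan distances along each leg and taking the cheapest ordering (1 → 9 → 21 → 17) gives a lower bound of 4 + 6 + 2 = 12 moves.
A route of 12 moves achieves this: 1 → 6 → 7 → 8 → 9 → 14 → 19 → 24 → 23 → 22 → 21 → 16 → 17.
Since 12 matches the lower bound, it is optimal.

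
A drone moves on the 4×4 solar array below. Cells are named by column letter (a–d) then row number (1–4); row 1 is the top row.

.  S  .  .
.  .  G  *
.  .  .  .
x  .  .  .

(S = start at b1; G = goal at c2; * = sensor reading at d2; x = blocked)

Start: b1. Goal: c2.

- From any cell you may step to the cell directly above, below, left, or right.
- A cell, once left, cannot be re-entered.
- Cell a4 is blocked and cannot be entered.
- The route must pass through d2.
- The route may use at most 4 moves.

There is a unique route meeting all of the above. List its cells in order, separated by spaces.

The 4-move cap with required stops at d2 leaves no slack for detours.
Route from b1: right 2 to d1, down 1 to d2, left 1 to c2 — 4 moves in all.
Check: all required cells visited; 4 ≤ 4 moves.

b1 c1 d1 d2 c2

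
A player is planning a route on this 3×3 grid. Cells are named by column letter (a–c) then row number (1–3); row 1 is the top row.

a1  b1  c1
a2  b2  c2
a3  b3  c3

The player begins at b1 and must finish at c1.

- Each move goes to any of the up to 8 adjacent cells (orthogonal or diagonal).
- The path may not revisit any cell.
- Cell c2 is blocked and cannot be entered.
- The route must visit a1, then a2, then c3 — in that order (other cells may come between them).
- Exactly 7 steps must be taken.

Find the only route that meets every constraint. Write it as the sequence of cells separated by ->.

The waypoints must appear in the order a1, a2, c3, with no cell reused.
Route from b1: left to a1, 2× down (reaching a3), 2× right (reaching c3), up-left to b2, up-right to c1 — 7 moves in all.
Check: order respected (a1 at step 1, a2 at step 2, c3 at step 5); 7 moves as required.

b1 -> a1 -> a2 -> a3 -> b3 -> c3 -> b2 -> c1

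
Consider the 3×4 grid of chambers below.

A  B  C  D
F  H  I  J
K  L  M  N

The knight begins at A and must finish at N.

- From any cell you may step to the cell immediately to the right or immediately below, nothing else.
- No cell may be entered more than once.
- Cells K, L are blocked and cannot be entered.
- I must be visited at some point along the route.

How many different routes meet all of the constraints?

6

A right/down-only route from A to N makes exactly 2 down-moves and 3 right-moves in some order.
With no other constraints that would be C(5,2) = 10 routes.
Split at I and multiply the segment counts (each segment already excludes blocked cells): A→I: 3; I→N: 2; product = 6.
That gives 6 routes.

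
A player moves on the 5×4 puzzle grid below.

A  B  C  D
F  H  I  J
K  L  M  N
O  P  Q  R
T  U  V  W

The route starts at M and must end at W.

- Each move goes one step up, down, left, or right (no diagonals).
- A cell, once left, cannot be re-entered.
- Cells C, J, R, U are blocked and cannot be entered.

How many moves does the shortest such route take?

The Manhattan distance from M to W is |3−5| + |3−4| = 3, so at least 3 moves are needed.
A route of 3 moves achieves this: M → Q → V → W.
Since 3 matches the lower bound, it is optimal.

3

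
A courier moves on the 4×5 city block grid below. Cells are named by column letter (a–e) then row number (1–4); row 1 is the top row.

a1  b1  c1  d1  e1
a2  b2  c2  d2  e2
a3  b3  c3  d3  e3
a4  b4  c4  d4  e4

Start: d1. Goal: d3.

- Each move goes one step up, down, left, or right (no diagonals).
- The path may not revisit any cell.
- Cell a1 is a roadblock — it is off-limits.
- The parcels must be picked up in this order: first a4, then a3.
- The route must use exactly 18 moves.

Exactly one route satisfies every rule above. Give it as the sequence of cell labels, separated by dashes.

The waypoints must appear in the order a4, a3, with no cell reused.
Route from d1: right 1 to e1, down 3 to e4, left 2 to c4, up 1 to c3, left 1 to b3, down 1 to b4, left 1 to a4, up 2 to a2, right 1 to b2, up 1 to b1, right 1 to c1, down 1 to c2, right 1 to d2, down 1 to d3 — 18 moves in all.
Check: order respected (a4 at step 10, a3 at step 11); 18 moves as required.

d1 - e1 - e2 - e3 - e4 - d4 - c4 - c3 - b3 - b4 - a4 - a3 - a2 - b2 - b1 - c1 - c2 - d2 - d3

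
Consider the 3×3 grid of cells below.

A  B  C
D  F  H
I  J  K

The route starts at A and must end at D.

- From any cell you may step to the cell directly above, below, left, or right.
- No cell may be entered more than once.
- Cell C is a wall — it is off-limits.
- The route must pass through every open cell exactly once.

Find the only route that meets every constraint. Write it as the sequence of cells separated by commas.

Need to visit all 8 open cells exactly once, starting at A and ending at D.
Cell K has only two open neighbours (H and J), so the path must pass straight through it: one of those is the cell it's entered from and the other is where it exits.
Route from A: right to B, down to F, right to H, down to K, 2× left (reaching I), up to D — 7 moves in all.
Check: all 8 open cells covered.

A, B, F, H, K, J, I, D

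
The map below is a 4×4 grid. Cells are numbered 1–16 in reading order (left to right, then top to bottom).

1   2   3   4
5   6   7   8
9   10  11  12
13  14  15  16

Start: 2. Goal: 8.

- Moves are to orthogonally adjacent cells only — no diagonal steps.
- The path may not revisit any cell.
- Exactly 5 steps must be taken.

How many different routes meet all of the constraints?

Need simple routes of exactly 5 moves from 2 to 8 (Manhattan distance 3, so 1 moves are spent on a detour and 1 undoing it).
Enumerating: 2 6 10 11 7 8 | 2 6 10 11 12 8 | 2 6 7 3 4 8 | 2 6 7 11 12 8 | 2 1 5 6 7 8 | 2 3 7 11 12 8.
That gives 6 routes.

6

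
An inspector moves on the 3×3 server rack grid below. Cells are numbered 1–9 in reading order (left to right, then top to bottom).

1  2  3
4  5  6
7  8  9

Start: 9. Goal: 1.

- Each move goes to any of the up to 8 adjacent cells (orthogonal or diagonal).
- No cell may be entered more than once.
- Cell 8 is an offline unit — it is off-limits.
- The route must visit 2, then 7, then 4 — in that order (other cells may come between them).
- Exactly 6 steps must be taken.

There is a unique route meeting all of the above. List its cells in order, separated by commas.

9, 6, 2, 5, 7, 4, 1

The waypoints must appear in the order 2, 7, 4, with no cell reused.
Route from 9: up 1 to 6, up-left 1 to 2, down 1 to 5, down-left 1 to 7, up 2 to 1 — 6 moves in all.
Check: order respected (2 at step 2, 7 at step 4, 4 at step 5); 6 moves as required.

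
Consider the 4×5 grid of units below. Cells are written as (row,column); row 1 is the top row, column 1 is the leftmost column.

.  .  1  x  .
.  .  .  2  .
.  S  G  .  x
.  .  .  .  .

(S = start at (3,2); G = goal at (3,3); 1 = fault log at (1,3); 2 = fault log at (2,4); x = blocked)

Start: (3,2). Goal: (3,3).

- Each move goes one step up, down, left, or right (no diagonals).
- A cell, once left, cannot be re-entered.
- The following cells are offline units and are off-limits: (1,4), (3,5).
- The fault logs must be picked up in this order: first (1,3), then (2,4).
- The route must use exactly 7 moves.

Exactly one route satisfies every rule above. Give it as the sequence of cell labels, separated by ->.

(3,2) -> (2,2) -> (1,2) -> (1,3) -> (2,3) -> (2,4) -> (3,4) -> (3,3)

The waypoints must appear in the order (1,3), (2,4), with no cell reused.
Route from (3,2): 2× up (reaching (1,2)), right to (1,3), down to (2,3), right to (2,4), down to (3,4), left to (3,3) — 7 moves in all.
Check: order respected (1 at step 3, 2 at step 5); 7 moves as required.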